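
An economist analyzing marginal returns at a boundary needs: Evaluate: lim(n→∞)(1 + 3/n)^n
This is the definition of e^3: lim(1+3/n)^n=e^3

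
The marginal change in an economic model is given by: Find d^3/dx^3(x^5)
Apply power rule 3 times:
d^1: 5x^4
d^2: 20x^3
d^3: 60x^2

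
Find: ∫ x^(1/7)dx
Power rule: ∫ x^(1/7) dx=x^(8/7)/(8/7)+C

Answer: (7/8)·x^(8/7)+C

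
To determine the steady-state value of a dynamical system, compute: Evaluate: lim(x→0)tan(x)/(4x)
tan(u) ≈ u for small u:
tan(x)/(4x) ≈ x/(4x)=1/4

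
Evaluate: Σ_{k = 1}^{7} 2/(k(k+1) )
Partial fractions: 2/(k(k + 1)) = 2/k - 2/(k + 1)
Telescoping sum: 2(1 - 1/8) = 2·7/8

Answer: 7/4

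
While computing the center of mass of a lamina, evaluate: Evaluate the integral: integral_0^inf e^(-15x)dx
integral_0^inf e^(-15x) dx=[-1/15*e^(-15x)]_0^inf
=0 - (-1/15)=1/15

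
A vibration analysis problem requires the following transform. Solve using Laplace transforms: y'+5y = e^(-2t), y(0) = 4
Take L: sY - 4+5Y = 1/(s+2)
Y(s+5) = 1/(s+2)+4
Y = 1/((s+2)(s+5))+4/(s+5)
Partial fractions: 1/((s+2)(s+5)) = (1/3)/(s+2) - (1/3)/(s+5)
So Y = (1/3)/(s+2)+(11/3)/(s+5)
Inverse Laplace transform (L^(-1){1/(s+2)} = e^(-2t), L^(-1){1/(s+5)} = e^(-5t)):

Answer: y(t) = (1/3)·e^(-2t)+(11/3)·e^(-5t)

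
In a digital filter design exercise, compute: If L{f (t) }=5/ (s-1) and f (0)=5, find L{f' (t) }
L{f'(t)}=s·F(s) - f(0)=5s/(s-1) - 5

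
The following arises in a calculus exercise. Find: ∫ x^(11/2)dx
Power rule: ∫ x^(11/2) dx=x^(13/2)/(13/2) + C

Answer: (2/13)·x^(13/2) + C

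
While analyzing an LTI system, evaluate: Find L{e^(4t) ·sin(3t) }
First shifting: L{e^(at)f(t)} = F(s-a)
L{sin(3t)} = 3/(s²+9)
Shift: 3/((s-4)²+9)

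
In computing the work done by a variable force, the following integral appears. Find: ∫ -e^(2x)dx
Since d/dx[e^(2x)]=2e^(2x), we get -1/2 e^(2x) + C

Answer: (-1/2)e^(2x) + C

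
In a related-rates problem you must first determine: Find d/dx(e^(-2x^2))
Chain rule: d/dx[e^u] = e^u · u' where u = -2x^2
u' = -4x

Answer: -4x·e^(-2x^2)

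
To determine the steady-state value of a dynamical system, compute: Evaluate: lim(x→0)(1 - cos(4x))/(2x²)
Using 1-cos(u) ≈ u²/2 for small u:
(1-cos(4x)) ≈ (4x)²/2 = 16x²/2
So limit = 16/(2·2) = 4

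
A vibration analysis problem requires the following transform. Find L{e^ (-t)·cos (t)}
First shifting: L{e^(at)f(t)} = F(s-a)
L{cos(t)} = s/(s²+1)
Shift: (s+1)/((s+1)²+1)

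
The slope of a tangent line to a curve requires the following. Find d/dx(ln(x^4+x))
Chain rule: d/dx[ln(u)] = u'/u where u = x^4 + x
u' = 4x^3 + 1

Answer: (4x^3 + 1)/(x^4 + x)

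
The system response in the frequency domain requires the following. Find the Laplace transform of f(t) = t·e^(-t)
L{t·e^(at)} = 1/(s-a)²
L{t·e^(-t)} = 1/(s + 1)²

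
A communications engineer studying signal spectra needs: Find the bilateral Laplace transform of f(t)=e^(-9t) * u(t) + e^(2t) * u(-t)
For e^(-9t)*u(t): L = 1/(s + 9), Re(s) > -9
For e^(2t)*u(-t): L = -1/(s-2), Re(s) < 2
Combined: F(s) = 1/(s + 9) - 1/(s-2), -9 < Re(s) < 2

Answer: 1/(s + 9) - 1/(s-2), ROC: -9 < Re(s) < 2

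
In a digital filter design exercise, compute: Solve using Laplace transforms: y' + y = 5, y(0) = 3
Take L of both sides: sY(s)-3+Y(s)=5/s
Y(s)(s+1)=5/s+3
Y(s)=5/(s(s+1))+3/(s+1)
Partial fractions: 5/(s(s+1))=5/s - 5/(s+1)
So Y(s)=5/s - 2/(s+1)
Inverse transform (L^(-1){1/s}=1, L^(-1){1/(s+1)}=e^(-t)):

Answer: y(t)=5-2·e^(-t)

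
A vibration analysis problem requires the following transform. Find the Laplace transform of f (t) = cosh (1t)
L{cosh(at)}=s/(s²-a²)
L{cosh(1t)}=s/(s²-1)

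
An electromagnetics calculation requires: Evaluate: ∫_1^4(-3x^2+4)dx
Step 1: Find antiderivative F(x) = -x^3 + 4x
Step 2: F(4) - F(1) = -48 - (3) = -51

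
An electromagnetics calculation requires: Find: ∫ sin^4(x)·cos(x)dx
Let u = sin(x), du = cos(x) dx
∫ u^4 du = u^5/5 + C

Answer: sin^5(x)/5 + C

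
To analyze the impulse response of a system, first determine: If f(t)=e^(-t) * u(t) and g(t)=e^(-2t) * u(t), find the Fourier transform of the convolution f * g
By the convolution theorem: F{f*g} = F(omega)*G(omega)
F(omega) = 1/(1 + j*omega), G(omega) = 1/(2 + j*omega)
F{f*g} = 1/((1 + j*omega)(2 + j*omega))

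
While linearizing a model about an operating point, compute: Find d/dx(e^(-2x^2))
Chain rule: d/dx[e^u] = e^u · u' where u = -2x^2
u' = -4x

Answer: -4x·e^(-2x^2)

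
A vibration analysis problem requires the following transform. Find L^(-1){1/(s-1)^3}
L^(-1){1/(s-a)^n} = t^(n-1)·e^(at)/(n-1)!
Here a = 1, n = 3: t^2·e^(t)/2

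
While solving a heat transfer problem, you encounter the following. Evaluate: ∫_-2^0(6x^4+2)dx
Step 1: Find antiderivative F(x) = (6/5)x^5 + 2x
Step 2: F(0) - F(-2) = 0 - (-212/5) = 212/5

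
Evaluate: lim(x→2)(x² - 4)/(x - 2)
Factor: (x² - 4)=(x-2)(x+2)
Cancel (x-2): lim(x→2) (x+2)=4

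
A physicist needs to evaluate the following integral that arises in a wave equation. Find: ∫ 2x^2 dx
Using power rule: ∫ 2x^2 dx = 2/3 x^3 + C = (2/3)x^3 + C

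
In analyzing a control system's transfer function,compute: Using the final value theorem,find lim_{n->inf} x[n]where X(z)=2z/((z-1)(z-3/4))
Final value theorem: lim x[n]=lim_{z->1} (z-1) * X(z)
(z-1) * X(z)=2z/(z-3/4)
As z->1: 2/(1-3/4)=2/(1/4)=8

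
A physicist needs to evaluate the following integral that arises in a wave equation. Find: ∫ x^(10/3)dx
Power rule: ∫ x^(10/3) dx = x^(13/3)/(13/3) + C

Answer: (3/13)·x^(13/3) + C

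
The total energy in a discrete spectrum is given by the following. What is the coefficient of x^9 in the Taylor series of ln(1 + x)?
ln(1 + x)=Σ (-1)^(n + 1) x^n/n
Coefficient of x^9=(-1)^10/9=1/9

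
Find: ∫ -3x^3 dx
Using power rule: ∫ -3x^3 dx = -3/4 x^4 + C = (-3/4)x^4 + C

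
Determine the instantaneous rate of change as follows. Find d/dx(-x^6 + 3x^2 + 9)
Power rule: d/dx(ax^n) = n·a·x^(n-1)
Term by term: -6·x^5+6·x

Answer: -6x^5+6x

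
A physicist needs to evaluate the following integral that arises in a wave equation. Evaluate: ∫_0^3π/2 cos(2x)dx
Antiderivative: sin(2x)/2
Evaluate at bounds: [sin(2·3π/2)/2] - [sin(2·0)/2]
= ((0) - (0))/2 = 0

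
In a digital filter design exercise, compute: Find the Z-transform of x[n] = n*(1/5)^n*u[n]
Using the property Z{n * a^n * u[n]} = az/(z-a)^2
With a = 1/5: X(z) = (1/5)z/(z - 1/5)^2, |z| > 1/5

Answer: (1/5)z/(z - 1/5)^2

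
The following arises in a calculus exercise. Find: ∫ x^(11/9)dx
Power rule: ∫ x^(11/9) dx=x^(20/9)/(20/9) + C

Answer: (9/20)·x^(20/9) + C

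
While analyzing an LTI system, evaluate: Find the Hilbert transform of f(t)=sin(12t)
The Hilbert transform shifts each frequency component by -pi/2.
H{sin(wt)}=-cos(wt)
With w=12: H{sin(12t)}=-cos(12t)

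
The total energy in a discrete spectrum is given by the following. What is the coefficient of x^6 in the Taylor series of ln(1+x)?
ln(1 + x) = Σ (-1)^(n + 1) x^n/n
Coefficient of x^6 = (-1)^7/6 = -1/6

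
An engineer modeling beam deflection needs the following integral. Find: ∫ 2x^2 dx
Using power rule: ∫ 2x^2 dx=2/3 x^3 + C=(2/3)x^3 + C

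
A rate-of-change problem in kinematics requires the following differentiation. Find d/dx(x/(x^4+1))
Quotient rule: (f/g)'=(f'g - fg')/g²
f=x, f'=1
g=x^4+1, g'=4x^3

Answer: (1·(x^4+1)-4x^4)/(x^4+1)²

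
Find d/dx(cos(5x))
Chain rule: d/dx[cos(u)] = -sin(u)·u' where u = 5x
u' = 5

Answer: -5·sin(5x)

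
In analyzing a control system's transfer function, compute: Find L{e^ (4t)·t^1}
First shifting: L{e^(at)f(t)}=F(s-a)
L{t^1}=1/s^2
Shift s → s-4: 1/(s-4)^2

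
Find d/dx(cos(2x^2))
Chain rule: d/dx[cos(u)] = -sin(u)·u' where u = 2x^2
u' = 4x

Answer: -4x·sin(2x^2)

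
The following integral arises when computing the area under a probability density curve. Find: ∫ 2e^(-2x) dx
Since d/dx[e^(-2x)] = -2e^(-2x), we get -1 e^(-2x)+C

Answer: -e^(-2x)+C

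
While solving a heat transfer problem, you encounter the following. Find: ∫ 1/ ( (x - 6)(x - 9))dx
Partial fractions: 1/((x-6)(x-9)) = A/(x-6) + B/(x-9)
A = -1/3, B = 1/3
∫ [-1/3· 1/(x-6) + 1/3· 1/(x-9)] dx
= (1/3)[ln|x-9| - ln|x-6|] + C

Answer: (1/3)·ln|(x-9)/(x-6)| + C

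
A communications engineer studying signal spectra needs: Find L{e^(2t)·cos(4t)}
First shifting: L{e^(at)f(t)} = F(s-a)
L{cos(4t)} = s/(s² + 16)
Shift: (s-2)/((s-2)² + 16)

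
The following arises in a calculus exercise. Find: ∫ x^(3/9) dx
Power rule: ∫ x^(1/3) dx=x^(4/3)/(4/3) + C

Answer: (3/4)·x^(4/3) + C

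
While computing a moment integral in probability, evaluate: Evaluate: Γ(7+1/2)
Γ(n+1/2) = (2n)!√π/(4^n·n!)
= 87178291200√π/(16384·5040) = (135135/128)·√π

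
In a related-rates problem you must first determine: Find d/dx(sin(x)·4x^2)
Product rule: (fg)'=f'g + fg'
f=sin(x), f'=cos(x)
g=4x^2, g'=8x

Answer: 4·cos(x)·x^2 + 8·sin(x)·x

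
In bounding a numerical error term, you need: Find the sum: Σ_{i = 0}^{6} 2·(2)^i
Geometric series: S=a(1 - r^n)/(1 - r)
a=2, r=2, n=7
S=2(1 - 128)/-1=254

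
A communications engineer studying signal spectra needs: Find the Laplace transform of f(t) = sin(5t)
L{sin(wt)} = w/(s²+w²)
L{sin(5t)} = 5/(s²+25)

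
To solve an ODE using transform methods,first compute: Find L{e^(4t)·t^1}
First shifting: L{e^(at)f(t)} = F(s-a)
L{t^1} = 1/s^2
Shift s → s-4: 1/(s-4)^2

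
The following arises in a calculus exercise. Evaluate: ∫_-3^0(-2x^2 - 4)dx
Step 1: Find antiderivative F(x)=(-2/3)x^3-4x
Step 2: F(0) - F(-3)=0 - (30)=-30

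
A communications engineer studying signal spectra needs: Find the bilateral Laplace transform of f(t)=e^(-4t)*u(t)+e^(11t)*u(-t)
For e^(-4t) * u(t): L=1/(s + 4), Re(s) > -4
For e^(11t) * u(-t): L=-1/(s-11), Re(s) < 11
Combined: F(s)=1/(s + 4) - 1/(s-11), -4 < Re(s) < 11

Answer: 1/(s + 4) - 1/(s-11), ROC: -4 < Re(s) < 11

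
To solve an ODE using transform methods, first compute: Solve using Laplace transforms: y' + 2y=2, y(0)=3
Take L of both sides: sY(s) - 3 + 2Y(s) = 2/s
Y(s)(s + 2) = 2/s + 3
Y(s) = 2/(s(s + 2)) + 3/(s + 2)
Partial fractions: 2/(s(s + 2)) = 1/s - 1/(s + 2)
So Y(s) = 1/s + 2/(s + 2)
Inverse transform (L^(-1){1/s} = 1, L^(-1){1/(s + 2)} = e^(-2t)):

Answer: y(t) = 1 + 2·e^(-2t)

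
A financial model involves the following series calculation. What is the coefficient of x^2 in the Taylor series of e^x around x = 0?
Taylor series of e^x=Σ x^n/n!
Coefficient of x^2=1/2!=1/2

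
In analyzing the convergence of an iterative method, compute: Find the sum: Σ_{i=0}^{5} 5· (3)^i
Geometric series: S=a(1 - r^n)/(1 - r)
a=5, r=3, n=6
S=5(1 - 729)/-2=1820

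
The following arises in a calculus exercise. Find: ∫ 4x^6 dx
Using power rule: ∫ 4x^6 dx = 4/7 x^7 + C = (4/7)x^7 + C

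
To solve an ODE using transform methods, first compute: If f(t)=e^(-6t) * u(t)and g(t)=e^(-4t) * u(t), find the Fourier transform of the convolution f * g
By the convolution theorem: F{f*g} = F(omega)*G(omega)
F(omega) = 1/(6 + j*omega), G(omega) = 1/(4 + j*omega)
F{f*g} = 1/((6 + j*omega)(4 + j*omega))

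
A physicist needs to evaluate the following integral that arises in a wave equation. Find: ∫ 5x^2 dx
Using power rule: ∫ 5x^2 dx = 5/3 x^3+C = (5/3)x^3+C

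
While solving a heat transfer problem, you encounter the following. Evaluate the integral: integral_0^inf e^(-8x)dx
integral_0^inf e^(-8x) dx=[-1/8 * e^(-8x)]_0^inf
=0 - (-1/8)=1/8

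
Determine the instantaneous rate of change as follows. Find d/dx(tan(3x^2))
Chain rule: d/dx[tan(u)] = sec²(u)·u' where u = 3x^2
u' = 6x

Answer: 6x·sec²(3x^2)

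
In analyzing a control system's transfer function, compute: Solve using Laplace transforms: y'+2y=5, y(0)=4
Take L of both sides: sY(s) - 4 + 2Y(s)=5/s
Y(s)(s + 2)=5/s + 4
Y(s)=5/(s(s + 2)) + 4/(s + 2)
Partial fractions: 5/(s(s + 2))=(5/2)/s - (5/2)/(s + 2)
So Y(s)=(5/2)/s + (3/2)/(s + 2)
Inverse transform (L^(-1){1/s}=1, L^(-1){1/(s + 2)}=e^(-2t)):

Answer: y(t)=5/2 + (3/2)·e^(-2t)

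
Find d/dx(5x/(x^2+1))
Quotient rule: (f/g)'=(f'g - fg')/g²
f=5x, f'=5
g=x^2 + 1, g'=2x

Answer: (5·(x^2 + 1) - 10x^2)/(x^2 + 1)²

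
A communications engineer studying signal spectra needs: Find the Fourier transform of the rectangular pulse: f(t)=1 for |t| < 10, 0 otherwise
F(omega)=integral from -10 to 10 of e^(-j * omega * t) dt
=2 * sin(10 * omega)/omega=20 * sinc(10 * omega/pi)

Answer: 2 * sin(10 * omega)/omega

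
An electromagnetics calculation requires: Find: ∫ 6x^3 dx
Using power rule: ∫ 6x^3 dx=6/4 x^4 + C=(3/2)x^4 + C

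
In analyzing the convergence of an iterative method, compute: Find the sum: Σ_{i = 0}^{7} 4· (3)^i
Geometric series: S=a(1 - r^n)/(1 - r)
a=4, r=3, n=8
S=4(1 - 6561)/-2=13120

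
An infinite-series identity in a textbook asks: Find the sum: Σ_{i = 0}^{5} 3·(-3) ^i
Geometric series: S = a(1 - r^n)/(1 - r)
a = 3, r = -3, n = 6
S = 3(1-729)/4 = -546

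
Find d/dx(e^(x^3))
Chain rule: d/dx[e^u] = e^u · u' where u = x^3
u' = 3x^2

Answer: 3x^2·e^(x^3)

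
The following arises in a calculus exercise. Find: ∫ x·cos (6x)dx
By parts: u = x, dv = cos(6x) dx
du = dx, v = sin(6x)/6
= x·sin(6x)/6+cos(6x)/6²+C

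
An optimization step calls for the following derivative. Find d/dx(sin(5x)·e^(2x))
Product rule: (fg)' = f'g + fg'
f = sin(5x), f' = 5·cos(5x)
g = e^(2x), g' = 2·e^(2x)

Answer: 5·cos(5x)·e^(2x) + 2·sin(5x)·e^(2x)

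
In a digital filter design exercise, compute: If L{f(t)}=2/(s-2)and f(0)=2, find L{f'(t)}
L{f'(t)} = s·F(s) - f(0) = 2s/(s-2) - 2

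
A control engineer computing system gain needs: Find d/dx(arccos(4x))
d/dx[arccos(u)] = -u'/√(1-u²), u = 4x, u' = 4

Answer: -4/√(1 - 16x²)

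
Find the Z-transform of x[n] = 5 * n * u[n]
Z{n*u[n]} = z/(z-1)^2
By linearity: Z{5*n*u[n]} = 5z/(z-1)^2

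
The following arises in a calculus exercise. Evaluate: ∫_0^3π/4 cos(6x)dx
Antiderivative: sin(6x)/6
Evaluate at bounds: [sin(6·3π/4)/6] - [sin(6·0)/6]
= ((1) - (0))/6 = 1/6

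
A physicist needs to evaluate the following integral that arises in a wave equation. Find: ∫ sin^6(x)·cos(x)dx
Let u=sin(x), du=cos(x) dx
∫ u^6 du=u^7/7+C

Answer: sin^7(x)/7+C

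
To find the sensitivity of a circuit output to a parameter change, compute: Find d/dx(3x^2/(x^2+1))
Quotient rule: (f/g)'=(f'g - fg')/g²
f=3x^2, f'=6x
g=x^2 + 1, g'=2x

Answer: (6x·(x^2 + 1) - 6x^3)/(x^2 + 1)²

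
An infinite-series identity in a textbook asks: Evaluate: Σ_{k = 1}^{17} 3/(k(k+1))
Partial fractions: 3/(k(k+1))=3/k - 3/(k+1)
Telescoping sum: 3(1-1/18)=3·17/18

Answer: 17/6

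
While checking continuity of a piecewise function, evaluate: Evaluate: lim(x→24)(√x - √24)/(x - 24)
Multiply by conjugate (√x+√24)/(√x+√24):
= (x - 24)/((x - 24)(√x+√24)) = 1/(√x+√24)
As x → 24: 1/(2√24)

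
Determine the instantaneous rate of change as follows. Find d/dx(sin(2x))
Chain rule: d/dx[sin(u)]=cos(u)·u' where u=2x
u'=2

Answer: 2·cos(2x)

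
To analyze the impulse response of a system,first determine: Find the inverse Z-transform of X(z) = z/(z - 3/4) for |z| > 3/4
Standard pair: z/(z-a) <-> a^n * u[n] for causal signals
With a=3/4: x[n]=(3/4)^n * u[n]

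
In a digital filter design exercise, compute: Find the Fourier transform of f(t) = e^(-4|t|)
Using the standard pair: F{e^(-a|t|)}=2a/(a^2+omega^2)
With a=4: F(omega)=8/(16+omega^2)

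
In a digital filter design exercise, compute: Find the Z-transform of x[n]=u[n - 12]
Using the time-shift property: Z{u[n-12]} = z^(-12)*z/(z-1)
= z^(-11)/(z-1)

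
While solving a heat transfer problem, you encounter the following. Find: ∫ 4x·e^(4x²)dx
Let u=4x², du=8x dx
∫ (1/2)e^u du=e^u/2 + C

Answer: e^(4x²)/2 + C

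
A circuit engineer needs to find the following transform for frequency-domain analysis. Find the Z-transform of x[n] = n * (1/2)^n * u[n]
Using the property Z{n * a^n * u[n]} = az/(z-a)^2
With a = 1/2: X(z) = (1/2)z/(z - 1/2)^2, |z| > 1/2

Answer: (1/2)z/(z - 1/2)^2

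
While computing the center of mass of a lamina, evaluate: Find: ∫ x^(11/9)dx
Power rule: ∫ x^(11/9) dx = x^(20/9)/(20/9)+C

Answer: (9/20)·x^(20/9)+C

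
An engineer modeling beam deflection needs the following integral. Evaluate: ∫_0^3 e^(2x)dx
Antiderivative: (1/2)e^(2x)
Evaluate: (1/2)(e^6-1)

Answer: (e^6-1)/2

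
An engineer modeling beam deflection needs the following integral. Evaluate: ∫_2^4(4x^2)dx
Step 1: Find antiderivative F(x) = (4/3)x^3
Step 2: F(4) - F(2) = 256/3 - (32/3) = 224/3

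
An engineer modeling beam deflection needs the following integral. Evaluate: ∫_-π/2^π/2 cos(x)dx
Antiderivative: sin(x)
Evaluate at bounds: [sin(1·π/2)/1] - [sin(1·-π/2)/1]
=((1) - (-1))/1=2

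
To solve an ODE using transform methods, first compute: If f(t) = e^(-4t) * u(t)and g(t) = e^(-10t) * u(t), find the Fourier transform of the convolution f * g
By the convolution theorem: F{f * g}=F(omega) * G(omega)
F(omega)=1/(4 + j * omega), G(omega)=1/(10 + j * omega)
F{f * g}=1/((4 + j * omega)(10 + j * omega))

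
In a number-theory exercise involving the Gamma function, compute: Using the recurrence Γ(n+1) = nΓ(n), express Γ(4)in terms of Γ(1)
Γ(4) = 3Γ(3) = 3·2Γ(2) = ... = 3!·Γ(1) = 6·Γ(1)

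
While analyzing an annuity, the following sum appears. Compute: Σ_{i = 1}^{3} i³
Using formula: Σ i^3 = [n(n+1)/2]² = [3·4/2]² = 36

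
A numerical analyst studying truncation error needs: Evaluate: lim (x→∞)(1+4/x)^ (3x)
Rewrite as [(1 + 4/x)^x]^3.
lim(1 + 4/x)^x = e^4, so limit = (e^4)^3 = e^12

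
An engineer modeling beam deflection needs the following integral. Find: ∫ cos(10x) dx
Using substitution u = 10x: ∫ cos(u) du/10 = sin(u)/10 + C

Answer: (1/10)sin(10x) + C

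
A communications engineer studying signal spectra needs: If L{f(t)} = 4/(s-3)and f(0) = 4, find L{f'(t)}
L{f'(t)}=s·F(s) - f(0)=4s/(s-3)-4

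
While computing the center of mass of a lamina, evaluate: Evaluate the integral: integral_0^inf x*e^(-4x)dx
This is a Gamma integral. Substitute u=4x (du=4 dx):
integral_0^inf x * e^(-4x) dx=(1/4^2) integral_0^inf u^1 * e^(-u) du
=Gamma(2)/4^2=1!/4^2=1/16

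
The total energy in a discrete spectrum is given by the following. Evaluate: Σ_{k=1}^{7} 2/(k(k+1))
Partial fractions: 2/(k(k + 1)) = 2/k - 2/(k + 1)
Telescoping sum: 2(1 - 1/8) = 2·7/8

Answer: 7/4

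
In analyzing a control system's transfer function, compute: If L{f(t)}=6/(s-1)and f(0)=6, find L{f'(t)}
L{f'(t)} = s·F(s) - f(0) = 6s/(s-1) - 6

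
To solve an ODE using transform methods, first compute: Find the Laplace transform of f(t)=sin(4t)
L{sin(wt)}=w/(s²+w²)
L{sin(4t)}=4/(s²+16)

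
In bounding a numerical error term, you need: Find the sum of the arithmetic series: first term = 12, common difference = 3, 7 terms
Last term: a_n = 12+(7-1)·3 = 30
Sum = n(a_1+a_n)/2 = 7(12+30)/2 = 147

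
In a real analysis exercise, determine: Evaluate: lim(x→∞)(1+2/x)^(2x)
Rewrite as [(1+2/x)^x]^2.
lim(1+2/x)^x=e^2, so limit=(e^2)^2=e^4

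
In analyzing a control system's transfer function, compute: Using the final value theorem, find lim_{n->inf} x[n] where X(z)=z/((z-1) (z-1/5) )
Final value theorem: lim x[n]=lim_{z->1} (z-1) * X(z)
(z-1) * X(z)=z/(z-1/5)
As z->1: 1/(1-1/5)=1/(4/5)=5/4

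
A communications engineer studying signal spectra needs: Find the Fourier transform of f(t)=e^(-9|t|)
Using the standard pair: F{e^(-a|t|)} = 2a/(a^2+omega^2)
With a = 9: F(omega) = 18/(81+omega^2)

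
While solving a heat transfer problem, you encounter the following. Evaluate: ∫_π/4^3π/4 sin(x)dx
Antiderivative: -cos(x)
Evaluate at bounds: [-cos(1·3π/4)/1] - [-cos(1·π/4)/1]
=(-(-√2/2) + (√2/2))/1=√2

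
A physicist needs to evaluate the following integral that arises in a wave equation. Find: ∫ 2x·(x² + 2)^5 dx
Let u=x²+2, du=2x dx
∫ u^5 du=u^6/6+C

Answer: (x²+2)^6/6+C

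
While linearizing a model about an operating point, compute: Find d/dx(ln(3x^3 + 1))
Chain rule: d/dx[ln(u)]=u'/u where u=3x^3 + 1
u'=9x^2

Answer: (9x^2)/(3x^3 + 1)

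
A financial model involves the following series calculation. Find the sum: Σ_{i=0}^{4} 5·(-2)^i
Geometric series: S=a(1 - r^n)/(1 - r)
a=5, r=-2, n=5
S=5(1 + 32)/3=55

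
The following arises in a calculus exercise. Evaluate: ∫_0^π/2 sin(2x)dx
Antiderivative: -cos(2x)/2
Evaluate at bounds: [-cos(2·π/2)/2] - [-cos(2·0)/2]
=(-(-1)+(1))/2=1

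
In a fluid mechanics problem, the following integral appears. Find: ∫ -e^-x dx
Since d/dx[e^-x]=- e^-x, we get 1e^-x+C

Answer: e^-x+C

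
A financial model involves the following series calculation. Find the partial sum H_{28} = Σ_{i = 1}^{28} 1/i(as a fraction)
H_28 = 1 + 1/2 + 1/3 + ... + 1/28
= 315404588903/80313433200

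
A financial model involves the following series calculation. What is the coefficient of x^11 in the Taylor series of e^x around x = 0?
Taylor series of e^x = Σ x^n/n!
Coefficient of x^11 = 1/11! = 1/39916800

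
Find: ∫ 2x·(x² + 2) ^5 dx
Let u=x²+2, du=2x dx
∫ u^5 du=u^6/6+C

Answer: (x²+2)^6/6+C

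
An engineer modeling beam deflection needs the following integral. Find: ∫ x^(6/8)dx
Power rule: ∫ x^(3/4) dx=x^(7/4)/(7/4) + C

Answer: (4/7)·x^(7/4) + C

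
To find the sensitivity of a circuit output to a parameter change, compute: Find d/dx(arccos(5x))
d/dx[arccos(u)]=-u'/√(1-u²), u=5x, u'=5

Answer: -5/√(1 - 25x²)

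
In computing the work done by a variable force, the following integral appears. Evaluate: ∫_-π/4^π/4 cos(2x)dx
Antiderivative: sin(2x)/2
Evaluate at bounds: [sin(2·π/4)/2] - [sin(2·-π/4)/2]
= ((1) - (-1))/2 = 1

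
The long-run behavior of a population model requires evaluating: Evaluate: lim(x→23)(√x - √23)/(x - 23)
Multiply by conjugate (√x + √23)/(√x + √23):
= (x - 23)/((x - 23)(√x + √23)) = 1/(√x + √23)
As x → 23: 1/(2√23)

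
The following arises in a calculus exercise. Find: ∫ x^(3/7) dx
Power rule: ∫ x^(3/7) dx = x^(10/7)/(10/7)+C

Answer: (7/10)·x^(10/7)+C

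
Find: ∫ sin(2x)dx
Using substitution u=2x: ∫ sin(u) du/2=-cos(u)/2+C

Answer: (-1/2)cos(2x)+C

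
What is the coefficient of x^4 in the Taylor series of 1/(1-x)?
1/(1-x) = Σ x^n for |x|<1
All coefficients are 1

Answer: 1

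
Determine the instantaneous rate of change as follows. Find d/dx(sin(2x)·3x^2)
Product rule: (fg)'=f'g + fg'
f=sin(2x), f'=2·cos(2x)
g=3x^2, g'=6x

Answer: 6·cos(2x)·x^2 + 6·sin(2x)·x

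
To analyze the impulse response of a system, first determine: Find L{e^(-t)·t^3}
First shifting: L{e^(at)f(t)} = F(s-a)
L{t^3} = 6/s^4
Shift s → s + 1: 6/(s + 1)^4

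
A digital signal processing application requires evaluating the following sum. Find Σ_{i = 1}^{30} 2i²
=2·n(n + 1)(2n + 1)/6=2·30·31·61/6=18910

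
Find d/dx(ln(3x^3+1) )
Chain rule: d/dx[ln(u)]=u'/u where u=3x^3+1
u'=9x^2

Answer: (9x^2)/(3x^3+1)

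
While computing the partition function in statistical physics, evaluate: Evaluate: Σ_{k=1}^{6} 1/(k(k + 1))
Partial fractions: 1/(k(k + 1))=1/k - 1/(k + 1)
Telescoping sum: 1(1 - 1/7)=1·6/7

Answer: 6/7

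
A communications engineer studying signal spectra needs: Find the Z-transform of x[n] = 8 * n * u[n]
Z{n * u[n]} = z/(z-1)^2
By linearity: Z{8 * n * u[n]} = 8z/(z-1)^2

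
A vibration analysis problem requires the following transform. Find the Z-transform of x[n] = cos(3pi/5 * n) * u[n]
Z{cos(w0*n)*u[n]}=z(z - cos(w0))/(z^2-2z*cos(w0)+1)
With w0=3pi/5: X(z)=z(z - cos(3pi/5))/(z^2-2z*cos(3pi/5)+1)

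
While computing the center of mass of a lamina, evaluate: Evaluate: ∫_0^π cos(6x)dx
Antiderivative: sin(6x)/6
Evaluate at bounds: [sin(6·π)/6] - [sin(6·0)/6]
= ((0) - (0))/6 = 0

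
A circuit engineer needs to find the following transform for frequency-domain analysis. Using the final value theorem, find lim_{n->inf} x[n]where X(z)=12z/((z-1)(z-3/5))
Final value theorem: lim x[n] = lim_{z->1} (z-1)*X(z)
(z-1)*X(z) = 12z/(z-3/5)
As z->1: 12/(1-3/5) = 12/(2/5) = 30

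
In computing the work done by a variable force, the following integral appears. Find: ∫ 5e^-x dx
Since d/dx[e^-x] = - e^-x, we get -5e^-x+C

Answer: -5e^-x+C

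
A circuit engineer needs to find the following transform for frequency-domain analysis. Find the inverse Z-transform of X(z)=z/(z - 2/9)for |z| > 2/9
Standard pair: z/(z-a) <-> a^n*u[n] for causal signals
With a=2/9: x[n]=(2/9)^n*u[n]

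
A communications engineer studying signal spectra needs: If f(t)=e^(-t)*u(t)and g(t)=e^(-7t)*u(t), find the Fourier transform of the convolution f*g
By the convolution theorem: F{f * g}=F(omega) * G(omega)
F(omega)=1/(1 + j * omega), G(omega)=1/(7 + j * omega)
F{f * g}=1/((1 + j * omega)(7 + j * omega))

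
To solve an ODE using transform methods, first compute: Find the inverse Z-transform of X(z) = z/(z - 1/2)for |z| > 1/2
Standard pair: z/(z-a) <-> a^n*u[n] for causal signals
With a=1/2: x[n]=(1/2)^n*u[n]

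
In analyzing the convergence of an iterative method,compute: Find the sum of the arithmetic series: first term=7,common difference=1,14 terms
Last term: a_n=7 + (14 - 1)·1=20
Sum=n(a_1 + a_n)/2=14(7 + 20)/2=189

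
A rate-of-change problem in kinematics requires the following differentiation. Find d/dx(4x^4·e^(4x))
Product rule: (fg)' = f'g + fg'
f = 4x^4, f' = 16x^3
g = e^(4x), g' = 4·e^(4x)

Answer: 16x^3·e^(4x) + 16x^4·e^(4x)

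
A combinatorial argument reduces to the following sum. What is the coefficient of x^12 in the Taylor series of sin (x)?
sin(x) has only odd powers. Coefficient of x^12 = 0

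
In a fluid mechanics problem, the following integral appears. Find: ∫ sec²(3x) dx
Since d/dx[tan(3x)]=3sec²(3x), integral=tan(3x)/3+C

Answer: (1/3)tan(3x)+C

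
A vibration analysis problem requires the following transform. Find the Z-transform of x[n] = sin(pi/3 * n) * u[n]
Z{sin(w0*n)*u[n]} = z*sin(w0)/(z^2-2z*cos(w0)+1)
With w0 = pi/3: X(z) = z*sin(pi/3)/(z^2-2z*cos(pi/3)+1)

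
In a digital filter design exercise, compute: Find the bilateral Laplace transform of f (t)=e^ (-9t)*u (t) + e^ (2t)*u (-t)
For e^(-9t) * u(t): L=1/(s+9), Re(s) > -9
For e^(2t) * u(-t): L=-1/(s-2), Re(s) < 2
Combined: F(s)=1/(s+9)-1/(s-2), -9 < Re(s) < 2

Answer: 1/(s+9)-1/(s-2), ROC: -9 < Re(s) < 2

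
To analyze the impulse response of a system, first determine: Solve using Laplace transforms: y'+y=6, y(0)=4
Take L of both sides: sY(s)-4+Y(s) = 6/s
Y(s)(s+1) = 6/s+4
Y(s) = 6/(s(s+1))+4/(s+1)
Partial fractions: 6/(s(s+1)) = 6/s - 6/(s+1)
So Y(s) = 6/s - 2/(s+1)
Inverse transform (L^(-1){1/s} = 1, L^(-1){1/(s+1)} = e^(-t)):

Answer: y(t) = 6-2·e^(-t)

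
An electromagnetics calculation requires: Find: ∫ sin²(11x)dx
Using identity sin²(u)=(1 - cos(2u))/2:
∫ (1 - cos(22x))/2 dx=x/2 - sin(22x)/44+C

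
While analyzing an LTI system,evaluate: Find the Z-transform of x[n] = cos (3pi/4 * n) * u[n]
Z{cos(w0 * n) * u[n]} = z(z - cos(w0))/(z^2 - 2z * cos(w0) + 1)
With w0 = 3pi/4: X(z) = z(z - cos(3pi/4))/(z^2 - 2z * cos(3pi/4) + 1)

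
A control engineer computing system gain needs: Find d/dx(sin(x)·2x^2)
Product rule: (fg)' = f'g + fg'
f = sin(x), f' = cos(x)
g = 2x^2, g' = 4x

Answer: 2·cos(x)·x^2 + 4·sin(x)·x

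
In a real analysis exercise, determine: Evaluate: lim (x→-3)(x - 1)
Polynomial is continuous, so substitute x=-3:
1·(-3)-1=-4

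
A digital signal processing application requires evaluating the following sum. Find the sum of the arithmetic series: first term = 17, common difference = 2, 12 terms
Last term: a_n = 17 + (12 - 1)·2 = 39
Sum = n(a_1 + a_n)/2 = 12(17 + 39)/2 = 336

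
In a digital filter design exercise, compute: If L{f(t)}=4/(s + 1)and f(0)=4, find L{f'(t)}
L{f'(t)} = s·F(s) - f(0) = 4s/(s + 1) - 4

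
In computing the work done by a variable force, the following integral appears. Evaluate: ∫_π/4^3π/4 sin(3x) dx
Antiderivative: -cos(3x)/3
Evaluate at bounds: [-cos(3·3π/4)/3] - [-cos(3·π/4)/3]
= (-(√2/2) + (-√2/2))/3 = -√2/3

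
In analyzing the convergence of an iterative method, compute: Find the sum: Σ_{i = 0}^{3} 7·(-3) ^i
Geometric series: S = a(1 - r^n)/(1 - r)
a = 7, r = -3, n = 4
S = 7(1 - 81)/4 = -140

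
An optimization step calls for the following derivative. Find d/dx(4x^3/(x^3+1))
Quotient rule: (f/g)' = (f'g - fg')/g²
f = 4x^3, f' = 12x^2
g = x^3 + 1, g' = 3x^2

Answer: (12x^2·(x^3 + 1) - 12x^5)/(x^3 + 1)²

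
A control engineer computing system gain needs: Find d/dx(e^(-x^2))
Chain rule: d/dx[e^u] = e^u · u' where u = -x^2
u' = -2x

Answer: -2x·e^(-x^2)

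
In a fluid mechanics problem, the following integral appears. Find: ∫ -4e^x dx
Since d/dx[e^x] = + e^x, we get -4e^x + C

Answer: -4e^x + C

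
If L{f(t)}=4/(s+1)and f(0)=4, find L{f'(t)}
L{f'(t)} = s·F(s) - f(0) = 4s/(s+1)-4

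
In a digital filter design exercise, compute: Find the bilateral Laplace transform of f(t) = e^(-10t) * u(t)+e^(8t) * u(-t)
For e^(-10t)*u(t): L = 1/(s+10), Re(s) > -10
For e^(8t)*u(-t): L = -1/(s-8), Re(s) < 8
Combined: F(s) = 1/(s+10)-1/(s-8), -10 < Re(s) < 8

Answer: 1/(s+10)-1/(s-8), ROC: -10 < Re(s) < 8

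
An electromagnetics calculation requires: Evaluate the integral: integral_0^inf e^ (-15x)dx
integral_0^inf e^(-15x) dx = [-1/15*e^(-15x)]_0^inf
= 0 - (-1/15) = 1/15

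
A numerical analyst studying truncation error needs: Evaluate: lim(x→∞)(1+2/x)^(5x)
Rewrite as [(1 + 2/x)^x]^5.
lim(1 + 2/x)^x = e^2, so limit = (e^2)^5 = e^10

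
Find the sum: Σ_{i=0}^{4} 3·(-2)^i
Geometric series: S=a(1 - r^n)/(1 - r)
a=3, r=-2, n=5
S=3(1 + 32)/3=33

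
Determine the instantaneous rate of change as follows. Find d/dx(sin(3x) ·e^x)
Product rule: (fg)' = f'g + fg'
f = sin(3x), f' = 3·cos(3x)
g = e^x, g' = e^x

Answer: 3·cos(3x)·e^x + sin(3x)·e^x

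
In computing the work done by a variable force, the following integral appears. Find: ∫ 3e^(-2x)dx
Since d/dx[e^(-2x)]=-2e^(-2x), we get -3/2 e^(-2x) + C

Answer: (-3/2)e^(-2x) + C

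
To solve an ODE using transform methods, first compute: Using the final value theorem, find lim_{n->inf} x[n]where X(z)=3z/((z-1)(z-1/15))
Final value theorem: lim x[n]=lim_{z->1} (z-1) * X(z)
(z-1) * X(z)=3z/(z-1/15)
As z->1: 3/(1-1/15)=3/(14/15)=45/14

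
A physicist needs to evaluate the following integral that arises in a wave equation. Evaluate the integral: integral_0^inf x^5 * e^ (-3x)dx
This is a Gamma integral. Substitute u = 3x (du = 3 dx):
integral_0^inf x^5*e^(-3x) dx = (1/3^6) integral_0^inf u^5*e^(-u) du
= Gamma(6)/3^6 = 5!/3^6 = 120/729

Answer: 40/243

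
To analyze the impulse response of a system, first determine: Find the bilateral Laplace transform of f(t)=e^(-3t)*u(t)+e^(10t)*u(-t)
For e^(-3t)*u(t): L = 1/(s + 3), Re(s) > -3
For e^(10t)*u(-t): L = -1/(s-10), Re(s) < 10
Combined: F(s) = 1/(s + 3) - 1/(s-10), -3 < Re(s) < 10

Answer: 1/(s + 3) - 1/(s-10), ROC: -3 < Re(s) < 10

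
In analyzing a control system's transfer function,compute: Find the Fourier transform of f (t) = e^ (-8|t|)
Using the standard pair: F{e^(-a|t|)} = 2a/(a^2+omega^2)
With a = 8: F(omega) = 16/(64+omega^2)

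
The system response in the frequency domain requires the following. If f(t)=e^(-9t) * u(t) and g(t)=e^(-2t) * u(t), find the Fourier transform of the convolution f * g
By the convolution theorem: F{f * g} = F(omega) * G(omega)
F(omega) = 1/(9+j * omega), G(omega) = 1/(2+j * omega)
F{f * g} = 1/((9+j * omega)(2+j * omega))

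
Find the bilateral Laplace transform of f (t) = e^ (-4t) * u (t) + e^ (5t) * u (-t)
For e^(-4t)*u(t): L=1/(s+4), Re(s) > -4
For e^(5t)*u(-t): L=-1/(s-5), Re(s) < 5
Combined: F(s)=1/(s+4)-1/(s-5), -4 < Re(s) < 5

Answer: 1/(s+4)-1/(s-5), ROC: -4 < Re(s) < 5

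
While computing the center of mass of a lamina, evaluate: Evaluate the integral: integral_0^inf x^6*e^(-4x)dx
This is a Gamma integral. Substitute u=4x (du=4 dx):
integral_0^inf x^6 * e^(-4x) dx=(1/4^7) integral_0^inf u^6 * e^(-u) du
=Gamma(7)/4^7=6!/4^7=720/16384

Answer: 45/1024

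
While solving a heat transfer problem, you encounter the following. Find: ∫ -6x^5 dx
Using power rule: ∫ -6x^5 dx=-6/6 x^6+C=-x^6+C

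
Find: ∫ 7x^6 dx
Using power rule: ∫ 7x^6 dx=7/7 x^7+C=x^7+C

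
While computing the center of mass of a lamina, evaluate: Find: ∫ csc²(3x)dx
Since d/dx[-cot(3x)]=3csc²(3x), integral=-cot(3x)/3 + C

Answer: (-1/3)cot(3x) + C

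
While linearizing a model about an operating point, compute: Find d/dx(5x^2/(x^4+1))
Quotient rule: (f/g)'=(f'g - fg')/g²
f=5x^2, f'=10x
g=x^4 + 1, g'=4x^3

Answer: (10x·(x^4 + 1) - 20x^5)/(x^4 + 1)²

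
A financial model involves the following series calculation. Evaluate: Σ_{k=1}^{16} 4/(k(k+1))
Partial fractions: 4/(k(k + 1))=4/k - 4/(k + 1)
Telescoping sum: 4(1 - 1/17)=4·16/17

Answer: 64/17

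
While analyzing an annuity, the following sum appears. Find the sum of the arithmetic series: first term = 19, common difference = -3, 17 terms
Last term: a_n = 19 + (17 - 1)·-3 = -29
Sum = n(a_1 + a_n)/2 = 17(19 + (-29))/2 = -85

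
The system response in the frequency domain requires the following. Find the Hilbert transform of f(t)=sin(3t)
The Hilbert transform shifts each frequency component by -pi/2.
H{sin(wt)} = -cos(wt)
With w = 3: H{sin(3t)} = -cos(3t)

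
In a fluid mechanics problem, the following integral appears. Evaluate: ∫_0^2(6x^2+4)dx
Step 1: Find antiderivative F(x) = 2x^3+4x
Step 2: F(2) - F(0) = 24 - (0) = 24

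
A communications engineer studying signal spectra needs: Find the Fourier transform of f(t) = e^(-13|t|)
Using the standard pair: F{e^(-a|t|)}=2a/(a^2+omega^2)
With a=13: F(omega)=26/(169+omega^2)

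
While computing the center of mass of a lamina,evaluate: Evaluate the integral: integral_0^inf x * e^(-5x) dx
This is a Gamma integral. Substitute u=5x (du=5 dx):
integral_0^inf x * e^(-5x) dx=(1/5^2) integral_0^inf u^1 * e^(-u) du
=Gamma(2)/5^2=1!/5^2=1/25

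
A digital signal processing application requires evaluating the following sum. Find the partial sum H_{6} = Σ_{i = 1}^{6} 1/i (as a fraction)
H_6 = 1 + 1/2 + 1/3 + ... + 1/6
= 49/20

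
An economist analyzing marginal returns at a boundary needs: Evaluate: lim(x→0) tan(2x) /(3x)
tan(u) ≈ u for small u:
tan(2x)/(3x) ≈ 2x/(3x)=2/3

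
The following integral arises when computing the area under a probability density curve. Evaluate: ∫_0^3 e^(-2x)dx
Antiderivative: (1/(-2))e^(-2x)
Evaluate: (1/(-2))(e^-6 - 1)

Answer: (e^-6 - 1)/(-2)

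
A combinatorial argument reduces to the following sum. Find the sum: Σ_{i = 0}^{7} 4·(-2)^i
Geometric series: S = a(1 - r^n)/(1 - r)
a = 4, r = -2, n = 8
S = 4(1 - 256)/3 = -340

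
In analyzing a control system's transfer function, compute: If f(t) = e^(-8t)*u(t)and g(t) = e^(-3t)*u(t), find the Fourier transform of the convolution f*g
By the convolution theorem: F{f * g}=F(omega) * G(omega)
F(omega)=1/(8 + j * omega), G(omega)=1/(3 + j * omega)
F{f * g}=1/((8 + j * omega)(3 + j * omega))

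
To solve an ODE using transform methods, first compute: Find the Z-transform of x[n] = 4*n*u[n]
Z{n * u[n]}=z/(z-1)^2
By linearity: Z{4 * n * u[n]}=4z/(z-1)^2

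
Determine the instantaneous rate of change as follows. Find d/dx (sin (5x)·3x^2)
Product rule: (fg)' = f'g+fg'
f = sin(5x), f' = 5·cos(5x)
g = 3x^2, g' = 6x

Answer: 15·cos(5x)·x^2+6·sin(5x)·x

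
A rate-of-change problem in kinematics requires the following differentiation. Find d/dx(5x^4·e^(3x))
Product rule: (fg)' = f'g+fg'
f = 5x^4, f' = 20x^3
g = e^(3x), g' = 3·e^(3x)

Answer: 20x^3·e^(3x)+15x^4·e^(3x)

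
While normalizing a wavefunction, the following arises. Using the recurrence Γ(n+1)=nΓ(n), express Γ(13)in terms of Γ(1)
Γ(13) = 12Γ(12) = 12·11Γ(11) = ... = 12!·Γ(1) = 479001600·Γ(1)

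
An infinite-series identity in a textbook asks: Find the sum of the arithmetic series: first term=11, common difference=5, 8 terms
Last term: a_n = 11+(8-1)·5 = 46
Sum = n(a_1+a_n)/2 = 8(11+46)/2 = 228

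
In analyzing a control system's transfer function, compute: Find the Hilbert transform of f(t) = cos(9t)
The Hilbert transform shifts each frequency component by -pi/2.
H{cos(wt)} = sin(wt)
With w = 9: H{cos(9t)} = sin(9t)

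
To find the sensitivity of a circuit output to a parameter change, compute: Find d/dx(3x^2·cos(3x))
Product rule: (fg)'=f'g+fg'
f=3x^2, f'=6x
g=cos(3x), g'=-3·sin(3x)

Answer: 6x·cos(3x)-9x^2·sin(3x)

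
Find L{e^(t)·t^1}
First shifting: L{e^(at)f(t)}=F(s-a)
L{t^1}=1/s^2
Shift s → s-1: 1/(s-1)^2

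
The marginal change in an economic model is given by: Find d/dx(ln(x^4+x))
Chain rule: d/dx[ln(u)] = u'/u where u = x^4+x
u' = 4x^3+1

Answer: (4x^3+1)/(x^4+x)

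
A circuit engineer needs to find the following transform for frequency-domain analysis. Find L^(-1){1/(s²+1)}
L^(-1){w/(s²+w²)} = sin(wt)
Here w = 1

Answer: sin(t)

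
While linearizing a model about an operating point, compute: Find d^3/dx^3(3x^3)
Apply power rule 3 times:
d^1: 9x^2
d^2: 18x
d^3: 18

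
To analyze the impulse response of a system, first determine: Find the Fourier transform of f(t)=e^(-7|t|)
Using the standard pair: F{e^(-a|t|)}=2a/(a^2+omega^2)
With a=7: F(omega)=14/(49+omega^2)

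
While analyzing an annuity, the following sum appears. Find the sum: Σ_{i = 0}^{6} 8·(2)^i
Geometric series: S = a(1 - r^n)/(1 - r)
a = 8, r = 2, n = 7
S = 8(1 - 128)/-1 = 1016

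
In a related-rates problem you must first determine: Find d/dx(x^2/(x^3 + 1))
Quotient rule: (f/g)' = (f'g - fg')/g²
f = x^2, f' = 2x
g = x^3+1, g' = 3x^2

Answer: (2x·(x^3+1)-3x^4)/(x^3+1)²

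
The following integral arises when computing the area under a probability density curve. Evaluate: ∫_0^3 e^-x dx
Antiderivative: -e^-x
Evaluate: -(e^-3-1)

Answer: (e^-3-1)/(-1)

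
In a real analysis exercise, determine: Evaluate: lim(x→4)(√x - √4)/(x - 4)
Multiply by conjugate (√x+√4)/(√x+√4):
= (x - 4)/((x - 4)(√x+√4)) = 1/(√x+√4)
As x → 4: 1/(2√4)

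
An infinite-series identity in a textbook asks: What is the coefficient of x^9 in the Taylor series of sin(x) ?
sin(x)=Σ (-1)^k x^(2k + 1)/(2k + 1)!
For x^9: (-1)^4/9!=1/362880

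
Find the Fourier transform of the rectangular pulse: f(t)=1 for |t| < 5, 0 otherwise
F(omega) = integral from -5 to 5 of e^(-j*omega*t) dt
= 2*sin(5*omega)/omega = 10*sinc(5*omega/pi)

Answer: 2*sin(5*omega)/omega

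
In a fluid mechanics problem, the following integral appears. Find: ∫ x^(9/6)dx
Power rule: ∫ x^(3/2) dx=x^(5/2)/(5/2) + C

Answer: (2/5)·x^(5/2) + C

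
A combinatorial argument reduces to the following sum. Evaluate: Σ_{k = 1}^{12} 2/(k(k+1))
Partial fractions: 2/(k(k + 1)) = 2/k - 2/(k + 1)
Telescoping sum: 2(1 - 1/13) = 2·12/13

Answer: 24/13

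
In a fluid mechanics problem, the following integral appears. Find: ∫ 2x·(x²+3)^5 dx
Let u = x²+3, du = 2x dx
∫ u^5 du = u^6/6+C

Answer: (x²+3)^6/6+C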